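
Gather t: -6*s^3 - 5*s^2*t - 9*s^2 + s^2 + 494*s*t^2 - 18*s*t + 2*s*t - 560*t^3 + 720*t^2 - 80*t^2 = -6*s^3 - 8*s^2 - 560*t^3 + t^2*(494*s + 640) + t*(-5*s^2 - 16*s)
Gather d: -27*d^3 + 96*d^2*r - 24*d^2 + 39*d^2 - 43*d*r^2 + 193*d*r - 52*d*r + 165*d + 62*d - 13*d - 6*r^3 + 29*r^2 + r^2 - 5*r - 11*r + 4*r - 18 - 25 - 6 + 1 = -27*d^3 + d^2*(96*r + 15) + d*(-43*r^2 + 141*r + 214) - 6*r^3 + 30*r^2 - 12*r - 48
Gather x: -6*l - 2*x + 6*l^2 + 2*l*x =6*l^2 - 6*l + x*(2*l - 2)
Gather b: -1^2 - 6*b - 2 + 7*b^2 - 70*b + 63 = 7*b^2 - 76*b + 60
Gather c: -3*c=-3*c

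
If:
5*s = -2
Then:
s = -2/5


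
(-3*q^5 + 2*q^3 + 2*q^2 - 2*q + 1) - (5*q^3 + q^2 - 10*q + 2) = -3*q^5 - 3*q^3 + q^2 + 8*q - 1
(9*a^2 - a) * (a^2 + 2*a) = 9*a^4 + 17*a^3 - 2*a^2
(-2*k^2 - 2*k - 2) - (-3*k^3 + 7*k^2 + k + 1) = 3*k^3 - 9*k^2 - 3*k - 3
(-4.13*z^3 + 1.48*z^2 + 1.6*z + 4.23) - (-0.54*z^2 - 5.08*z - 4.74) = -4.13*z^3 + 2.02*z^2 + 6.68*z + 8.97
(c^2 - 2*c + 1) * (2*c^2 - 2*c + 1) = 2*c^4 - 6*c^3 + 7*c^2 - 4*c + 1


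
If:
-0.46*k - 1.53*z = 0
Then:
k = -3.32608695652174*z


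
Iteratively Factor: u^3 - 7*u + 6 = (u - 1)*(u^2 + u - 6) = (u - 1)*(u + 3)*(u - 2)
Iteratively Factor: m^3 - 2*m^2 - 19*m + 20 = (m - 5)*(m^2 + 3*m - 4) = (m - 5)*(m - 1)*(m + 4)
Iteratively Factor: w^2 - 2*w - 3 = (w - 3)*(w + 1)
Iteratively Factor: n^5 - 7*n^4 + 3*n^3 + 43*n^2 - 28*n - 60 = (n - 2)*(n^4 - 5*n^3 - 7*n^2 + 29*n + 30) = (n - 2)*(n + 1)*(n^3 - 6*n^2 - n + 30) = (n - 2)*(n + 1)*(n + 2)*(n^2 - 8*n + 15) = (n - 3)*(n - 2)*(n + 1)*(n + 2)*(n - 5)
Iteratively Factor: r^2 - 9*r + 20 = (r - 4)*(r - 5)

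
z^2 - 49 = (z - 7)*(z + 7)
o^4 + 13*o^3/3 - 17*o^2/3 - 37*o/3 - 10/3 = (o - 2)*(o + 1/3)*(o + 1)*(o + 5)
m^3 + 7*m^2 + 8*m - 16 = (m - 1)*(m + 4)^2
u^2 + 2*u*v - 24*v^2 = (u - 4*v)*(u + 6*v)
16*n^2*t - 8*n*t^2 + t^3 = t*(-4*n + t)^2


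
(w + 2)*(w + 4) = w^2 + 6*w + 8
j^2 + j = j*(j + 1)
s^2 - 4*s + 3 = (s - 3)*(s - 1)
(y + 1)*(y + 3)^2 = y^3 + 7*y^2 + 15*y + 9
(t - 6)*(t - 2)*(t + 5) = t^3 - 3*t^2 - 28*t + 60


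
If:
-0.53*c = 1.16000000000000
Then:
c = -2.19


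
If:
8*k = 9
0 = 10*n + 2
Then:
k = 9/8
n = -1/5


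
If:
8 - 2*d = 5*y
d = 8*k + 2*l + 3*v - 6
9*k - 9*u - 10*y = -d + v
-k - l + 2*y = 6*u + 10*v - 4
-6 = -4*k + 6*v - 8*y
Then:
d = 4 - 5*y/2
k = 41*y/296 + 75/148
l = 587/148 - 1167*y/296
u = 455/444 - 417*y/296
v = 211*y/148 - 49/74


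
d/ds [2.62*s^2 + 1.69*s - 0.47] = 5.24*s + 1.69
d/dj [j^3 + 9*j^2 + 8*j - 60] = 3*j^2 + 18*j + 8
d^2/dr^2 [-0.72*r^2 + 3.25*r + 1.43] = -1.44000000000000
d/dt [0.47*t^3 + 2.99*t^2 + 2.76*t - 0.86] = 1.41*t^2 + 5.98*t + 2.76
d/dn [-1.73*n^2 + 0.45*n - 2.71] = 0.45 - 3.46*n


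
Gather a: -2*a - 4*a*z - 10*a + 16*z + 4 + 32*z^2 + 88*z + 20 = a*(-4*z - 12) + 32*z^2 + 104*z + 24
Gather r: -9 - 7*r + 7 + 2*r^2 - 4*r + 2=2*r^2 - 11*r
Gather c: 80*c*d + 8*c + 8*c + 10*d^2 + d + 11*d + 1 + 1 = c*(80*d + 16) + 10*d^2 + 12*d + 2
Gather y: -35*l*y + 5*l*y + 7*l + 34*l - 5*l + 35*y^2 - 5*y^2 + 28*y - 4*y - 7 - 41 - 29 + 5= 36*l + 30*y^2 + y*(24 - 30*l) - 72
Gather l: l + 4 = l + 4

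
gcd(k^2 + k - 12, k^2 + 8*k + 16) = k + 4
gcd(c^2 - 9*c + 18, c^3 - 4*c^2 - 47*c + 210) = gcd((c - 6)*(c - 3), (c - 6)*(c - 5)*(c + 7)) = c - 6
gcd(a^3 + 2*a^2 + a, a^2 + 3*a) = a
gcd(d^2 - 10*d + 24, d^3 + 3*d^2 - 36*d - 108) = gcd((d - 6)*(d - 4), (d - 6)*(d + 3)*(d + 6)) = d - 6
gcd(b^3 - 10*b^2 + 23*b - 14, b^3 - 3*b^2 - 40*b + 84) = b^2 - 9*b + 14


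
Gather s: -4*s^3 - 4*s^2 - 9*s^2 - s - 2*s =-4*s^3 - 13*s^2 - 3*s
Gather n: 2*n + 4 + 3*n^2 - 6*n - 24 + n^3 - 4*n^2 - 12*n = n^3 - n^2 - 16*n - 20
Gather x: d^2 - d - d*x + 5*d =d^2 - d*x + 4*d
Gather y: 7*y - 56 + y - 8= 8*y - 64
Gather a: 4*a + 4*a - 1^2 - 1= 8*a - 2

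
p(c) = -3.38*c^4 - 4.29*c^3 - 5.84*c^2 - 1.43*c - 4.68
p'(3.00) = -517.34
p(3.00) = -451.14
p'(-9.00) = 8917.30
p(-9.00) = -19513.62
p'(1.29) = -66.94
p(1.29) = -34.81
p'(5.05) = -2129.84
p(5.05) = -2911.61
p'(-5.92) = 2421.73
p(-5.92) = -3462.30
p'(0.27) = -5.79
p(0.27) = -5.59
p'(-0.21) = 0.58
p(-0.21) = -4.60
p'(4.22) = -1295.96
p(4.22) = -1509.05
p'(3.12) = -573.77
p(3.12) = -516.57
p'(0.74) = -22.60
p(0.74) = -11.69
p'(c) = -13.52*c^3 - 12.87*c^2 - 11.68*c - 1.43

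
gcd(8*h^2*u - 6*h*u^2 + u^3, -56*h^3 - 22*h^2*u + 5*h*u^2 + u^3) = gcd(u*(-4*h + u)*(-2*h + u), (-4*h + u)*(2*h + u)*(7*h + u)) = -4*h + u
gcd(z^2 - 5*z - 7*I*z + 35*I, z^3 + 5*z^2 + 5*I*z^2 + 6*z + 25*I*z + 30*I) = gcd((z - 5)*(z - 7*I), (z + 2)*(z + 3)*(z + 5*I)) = 1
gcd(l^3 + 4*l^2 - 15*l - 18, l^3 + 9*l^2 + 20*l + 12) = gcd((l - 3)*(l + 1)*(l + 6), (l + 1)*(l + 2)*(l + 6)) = l^2 + 7*l + 6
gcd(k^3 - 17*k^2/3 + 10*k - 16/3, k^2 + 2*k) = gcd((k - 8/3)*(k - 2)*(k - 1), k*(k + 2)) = 1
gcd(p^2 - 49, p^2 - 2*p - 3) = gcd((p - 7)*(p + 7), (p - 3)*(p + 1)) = 1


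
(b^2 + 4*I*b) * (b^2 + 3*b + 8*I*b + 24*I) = b^4 + 3*b^3 + 12*I*b^3 - 32*b^2 + 36*I*b^2 - 96*b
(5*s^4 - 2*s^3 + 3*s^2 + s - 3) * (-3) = -15*s^4 + 6*s^3 - 9*s^2 - 3*s + 9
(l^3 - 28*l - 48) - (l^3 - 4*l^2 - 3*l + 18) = 4*l^2 - 25*l - 66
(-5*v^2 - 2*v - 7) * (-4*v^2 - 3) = 20*v^4 + 8*v^3 + 43*v^2 + 6*v + 21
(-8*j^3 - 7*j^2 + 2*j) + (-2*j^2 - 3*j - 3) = -8*j^3 - 9*j^2 - j - 3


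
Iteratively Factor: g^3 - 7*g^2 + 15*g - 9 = (g - 3)*(g^2 - 4*g + 3) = (g - 3)^2*(g - 1)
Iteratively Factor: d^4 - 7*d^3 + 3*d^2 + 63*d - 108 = (d - 3)*(d^3 - 4*d^2 - 9*d + 36) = (d - 3)^2*(d^2 - d - 12) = (d - 3)^2*(d + 3)*(d - 4)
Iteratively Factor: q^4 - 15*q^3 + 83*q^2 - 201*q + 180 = (q - 3)*(q^3 - 12*q^2 + 47*q - 60) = (q - 4)*(q - 3)*(q^2 - 8*q + 15) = (q - 5)*(q - 4)*(q - 3)*(q - 3)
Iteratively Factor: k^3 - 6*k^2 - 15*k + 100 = (k + 4)*(k^2 - 10*k + 25) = (k - 5)*(k + 4)*(k - 5)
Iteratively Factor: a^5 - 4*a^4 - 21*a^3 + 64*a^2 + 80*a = (a - 4)*(a^4 - 21*a^2 - 20*a) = a*(a - 4)*(a^3 - 21*a - 20) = a*(a - 5)*(a - 4)*(a^2 + 5*a + 4) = a*(a - 5)*(a - 4)*(a + 1)*(a + 4)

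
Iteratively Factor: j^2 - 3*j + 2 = (j - 2)*(j - 1)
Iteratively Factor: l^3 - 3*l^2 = (l)*(l^2 - 3*l) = l^2*(l - 3)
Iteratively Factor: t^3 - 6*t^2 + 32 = (t + 2)*(t^2 - 8*t + 16) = (t - 4)*(t + 2)*(t - 4)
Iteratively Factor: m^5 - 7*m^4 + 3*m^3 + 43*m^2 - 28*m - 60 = (m - 5)*(m^4 - 2*m^3 - 7*m^2 + 8*m + 12) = (m - 5)*(m + 2)*(m^3 - 4*m^2 + m + 6) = (m - 5)*(m + 1)*(m + 2)*(m^2 - 5*m + 6) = (m - 5)*(m - 2)*(m + 1)*(m + 2)*(m - 3)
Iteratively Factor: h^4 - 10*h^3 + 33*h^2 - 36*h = (h)*(h^3 - 10*h^2 + 33*h - 36) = h*(h - 4)*(h^2 - 6*h + 9) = h*(h - 4)*(h - 3)*(h - 3)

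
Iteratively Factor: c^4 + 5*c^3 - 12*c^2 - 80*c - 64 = (c + 1)*(c^3 + 4*c^2 - 16*c - 64) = (c + 1)*(c + 4)*(c^2 - 16) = (c - 4)*(c + 1)*(c + 4)*(c + 4)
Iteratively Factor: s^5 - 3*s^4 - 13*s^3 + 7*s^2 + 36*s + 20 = (s + 2)*(s^4 - 5*s^3 - 3*s^2 + 13*s + 10) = (s + 1)*(s + 2)*(s^3 - 6*s^2 + 3*s + 10) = (s + 1)^2*(s + 2)*(s^2 - 7*s + 10) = (s - 2)*(s + 1)^2*(s + 2)*(s - 5)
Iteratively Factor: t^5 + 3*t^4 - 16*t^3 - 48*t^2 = (t + 4)*(t^4 - t^3 - 12*t^2) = (t + 3)*(t + 4)*(t^3 - 4*t^2) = (t - 4)*(t + 3)*(t + 4)*(t^2) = t*(t - 4)*(t + 3)*(t + 4)*(t)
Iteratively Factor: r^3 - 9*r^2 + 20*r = (r - 4)*(r^2 - 5*r) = r*(r - 4)*(r - 5)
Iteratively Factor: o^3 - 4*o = (o)*(o^2 - 4) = o*(o + 2)*(o - 2)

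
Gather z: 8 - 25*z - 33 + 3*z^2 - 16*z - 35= 3*z^2 - 41*z - 60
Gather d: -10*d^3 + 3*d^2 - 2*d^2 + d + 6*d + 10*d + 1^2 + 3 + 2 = -10*d^3 + d^2 + 17*d + 6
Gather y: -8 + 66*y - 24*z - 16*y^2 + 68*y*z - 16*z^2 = -16*y^2 + y*(68*z + 66) - 16*z^2 - 24*z - 8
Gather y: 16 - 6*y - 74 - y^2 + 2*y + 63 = -y^2 - 4*y + 5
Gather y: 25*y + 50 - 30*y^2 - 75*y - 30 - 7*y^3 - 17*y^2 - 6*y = -7*y^3 - 47*y^2 - 56*y + 20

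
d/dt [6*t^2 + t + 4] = 12*t + 1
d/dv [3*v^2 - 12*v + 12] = 6*v - 12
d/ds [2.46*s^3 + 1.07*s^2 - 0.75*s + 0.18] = 7.38*s^2 + 2.14*s - 0.75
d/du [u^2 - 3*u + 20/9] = 2*u - 3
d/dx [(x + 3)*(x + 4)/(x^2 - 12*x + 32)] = (-19*x^2 + 40*x + 368)/(x^4 - 24*x^3 + 208*x^2 - 768*x + 1024)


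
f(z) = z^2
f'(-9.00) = -18.00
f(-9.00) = 81.00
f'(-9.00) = -18.00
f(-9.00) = 81.00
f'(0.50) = 1.00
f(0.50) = 0.25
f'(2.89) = 5.78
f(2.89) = 8.35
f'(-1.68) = -3.36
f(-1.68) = 2.82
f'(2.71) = 5.42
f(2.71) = 7.34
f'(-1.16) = -2.32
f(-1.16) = 1.35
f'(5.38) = 10.76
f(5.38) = 28.94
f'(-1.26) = -2.52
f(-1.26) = 1.59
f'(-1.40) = -2.80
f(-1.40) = 1.96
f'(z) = 2*z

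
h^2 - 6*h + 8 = (h - 4)*(h - 2)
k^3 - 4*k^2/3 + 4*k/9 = k*(k - 2/3)^2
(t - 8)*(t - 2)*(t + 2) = t^3 - 8*t^2 - 4*t + 32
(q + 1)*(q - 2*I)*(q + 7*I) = q^3 + q^2 + 5*I*q^2 + 14*q + 5*I*q + 14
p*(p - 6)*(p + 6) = p^3 - 36*p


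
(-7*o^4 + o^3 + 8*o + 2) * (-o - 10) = 7*o^5 + 69*o^4 - 10*o^3 - 8*o^2 - 82*o - 20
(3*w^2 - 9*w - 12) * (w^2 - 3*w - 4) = 3*w^4 - 18*w^3 + 3*w^2 + 72*w + 48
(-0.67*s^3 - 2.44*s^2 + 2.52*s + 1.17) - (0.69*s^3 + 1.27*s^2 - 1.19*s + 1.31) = -1.36*s^3 - 3.71*s^2 + 3.71*s - 0.14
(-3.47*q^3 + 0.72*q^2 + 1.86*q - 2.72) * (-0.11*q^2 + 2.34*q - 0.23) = 0.3817*q^5 - 8.199*q^4 + 2.2783*q^3 + 4.486*q^2 - 6.7926*q + 0.6256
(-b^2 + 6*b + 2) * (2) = -2*b^2 + 12*b + 4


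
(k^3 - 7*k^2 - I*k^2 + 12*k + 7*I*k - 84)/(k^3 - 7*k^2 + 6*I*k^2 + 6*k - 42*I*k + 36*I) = (k^3 + k^2*(-7 - I) + k*(12 + 7*I) - 84)/(k^3 + k^2*(-7 + 6*I) + k*(6 - 42*I) + 36*I)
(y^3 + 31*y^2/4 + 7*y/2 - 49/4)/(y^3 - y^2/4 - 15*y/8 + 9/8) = 2*(4*y^2 + 35*y + 49)/(8*y^2 + 6*y - 9)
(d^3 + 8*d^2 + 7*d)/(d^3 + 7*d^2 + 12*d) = (d^2 + 8*d + 7)/(d^2 + 7*d + 12)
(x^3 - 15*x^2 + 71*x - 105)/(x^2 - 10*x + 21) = x - 5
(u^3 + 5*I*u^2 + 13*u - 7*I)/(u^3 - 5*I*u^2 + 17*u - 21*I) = (u^2 + 6*I*u + 7)/(u^2 - 4*I*u + 21)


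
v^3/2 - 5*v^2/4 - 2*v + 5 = (v/2 + 1)*(v - 5/2)*(v - 2)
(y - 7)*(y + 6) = y^2 - y - 42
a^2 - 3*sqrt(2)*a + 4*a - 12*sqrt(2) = (a + 4)*(a - 3*sqrt(2))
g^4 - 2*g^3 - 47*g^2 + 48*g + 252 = (g - 7)*(g - 3)*(g + 2)*(g + 6)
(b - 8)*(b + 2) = b^2 - 6*b - 16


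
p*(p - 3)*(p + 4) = p^3 + p^2 - 12*p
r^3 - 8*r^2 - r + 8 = (r - 8)*(r - 1)*(r + 1)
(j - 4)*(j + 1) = j^2 - 3*j - 4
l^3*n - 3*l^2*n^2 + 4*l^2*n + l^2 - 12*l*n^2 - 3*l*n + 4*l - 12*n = (l + 4)*(l - 3*n)*(l*n + 1)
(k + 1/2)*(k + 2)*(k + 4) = k^3 + 13*k^2/2 + 11*k + 4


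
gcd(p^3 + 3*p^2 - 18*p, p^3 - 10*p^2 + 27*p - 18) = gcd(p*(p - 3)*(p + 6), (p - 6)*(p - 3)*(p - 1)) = p - 3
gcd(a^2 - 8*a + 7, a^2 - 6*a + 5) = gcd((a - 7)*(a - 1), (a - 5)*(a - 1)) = a - 1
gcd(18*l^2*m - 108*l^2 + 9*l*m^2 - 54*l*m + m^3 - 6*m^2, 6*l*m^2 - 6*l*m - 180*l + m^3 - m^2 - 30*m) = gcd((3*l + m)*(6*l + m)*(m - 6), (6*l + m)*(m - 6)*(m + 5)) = 6*l*m - 36*l + m^2 - 6*m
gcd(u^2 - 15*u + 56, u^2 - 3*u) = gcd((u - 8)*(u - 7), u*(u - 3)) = 1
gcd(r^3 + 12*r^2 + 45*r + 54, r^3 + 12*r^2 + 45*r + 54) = r^3 + 12*r^2 + 45*r + 54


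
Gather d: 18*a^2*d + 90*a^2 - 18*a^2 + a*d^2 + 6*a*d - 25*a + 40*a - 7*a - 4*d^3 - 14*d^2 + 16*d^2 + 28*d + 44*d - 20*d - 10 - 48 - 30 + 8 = 72*a^2 + 8*a - 4*d^3 + d^2*(a + 2) + d*(18*a^2 + 6*a + 52) - 80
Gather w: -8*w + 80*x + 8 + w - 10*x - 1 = -7*w + 70*x + 7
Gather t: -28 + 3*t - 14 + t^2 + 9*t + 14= t^2 + 12*t - 28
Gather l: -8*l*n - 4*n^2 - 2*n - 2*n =-8*l*n - 4*n^2 - 4*n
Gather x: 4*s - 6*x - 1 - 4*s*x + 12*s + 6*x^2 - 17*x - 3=16*s + 6*x^2 + x*(-4*s - 23) - 4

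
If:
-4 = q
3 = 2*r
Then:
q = -4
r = 3/2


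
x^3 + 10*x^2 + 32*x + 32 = (x + 2)*(x + 4)^2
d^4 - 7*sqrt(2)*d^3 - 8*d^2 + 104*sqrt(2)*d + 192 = (d - 6*sqrt(2))*(d - 4*sqrt(2))*(d + sqrt(2))*(d + 2*sqrt(2))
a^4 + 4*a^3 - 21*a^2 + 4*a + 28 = (a - 2)^2*(a + 1)*(a + 7)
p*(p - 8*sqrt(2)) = p^2 - 8*sqrt(2)*p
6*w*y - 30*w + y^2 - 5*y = (6*w + y)*(y - 5)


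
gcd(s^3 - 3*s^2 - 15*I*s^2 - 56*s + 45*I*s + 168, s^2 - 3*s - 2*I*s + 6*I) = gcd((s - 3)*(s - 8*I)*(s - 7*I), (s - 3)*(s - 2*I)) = s - 3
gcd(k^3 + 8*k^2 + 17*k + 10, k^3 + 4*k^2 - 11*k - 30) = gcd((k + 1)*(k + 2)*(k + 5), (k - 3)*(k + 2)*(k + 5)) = k^2 + 7*k + 10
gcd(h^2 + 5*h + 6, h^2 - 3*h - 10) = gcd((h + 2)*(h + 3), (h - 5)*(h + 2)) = h + 2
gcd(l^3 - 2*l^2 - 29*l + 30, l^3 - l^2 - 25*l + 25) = l^2 + 4*l - 5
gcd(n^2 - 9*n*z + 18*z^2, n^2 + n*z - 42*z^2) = -n + 6*z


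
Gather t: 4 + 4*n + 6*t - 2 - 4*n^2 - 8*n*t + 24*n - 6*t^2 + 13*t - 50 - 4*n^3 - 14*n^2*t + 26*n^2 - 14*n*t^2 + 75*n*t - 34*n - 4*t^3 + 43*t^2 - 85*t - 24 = -4*n^3 + 22*n^2 - 6*n - 4*t^3 + t^2*(37 - 14*n) + t*(-14*n^2 + 67*n - 66) - 72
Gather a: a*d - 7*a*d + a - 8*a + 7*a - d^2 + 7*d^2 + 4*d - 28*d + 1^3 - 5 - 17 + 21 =-6*a*d + 6*d^2 - 24*d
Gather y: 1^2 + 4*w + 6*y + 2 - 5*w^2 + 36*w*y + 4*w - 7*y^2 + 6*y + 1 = -5*w^2 + 8*w - 7*y^2 + y*(36*w + 12) + 4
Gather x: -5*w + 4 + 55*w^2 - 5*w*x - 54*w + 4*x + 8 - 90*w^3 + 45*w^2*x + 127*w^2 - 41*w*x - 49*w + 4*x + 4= -90*w^3 + 182*w^2 - 108*w + x*(45*w^2 - 46*w + 8) + 16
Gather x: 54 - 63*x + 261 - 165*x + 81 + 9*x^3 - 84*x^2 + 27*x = 9*x^3 - 84*x^2 - 201*x + 396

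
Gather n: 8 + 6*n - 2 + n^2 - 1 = n^2 + 6*n + 5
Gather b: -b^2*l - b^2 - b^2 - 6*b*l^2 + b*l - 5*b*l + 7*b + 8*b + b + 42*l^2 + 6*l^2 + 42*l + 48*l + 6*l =b^2*(-l - 2) + b*(-6*l^2 - 4*l + 16) + 48*l^2 + 96*l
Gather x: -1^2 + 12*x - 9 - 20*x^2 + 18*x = -20*x^2 + 30*x - 10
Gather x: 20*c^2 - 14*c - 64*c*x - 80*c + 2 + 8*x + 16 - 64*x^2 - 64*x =20*c^2 - 94*c - 64*x^2 + x*(-64*c - 56) + 18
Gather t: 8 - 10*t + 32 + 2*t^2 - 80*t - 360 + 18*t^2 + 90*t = 20*t^2 - 320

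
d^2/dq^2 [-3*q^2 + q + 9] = -6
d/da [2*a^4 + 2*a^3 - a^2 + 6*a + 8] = 8*a^3 + 6*a^2 - 2*a + 6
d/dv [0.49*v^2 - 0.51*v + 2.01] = 0.98*v - 0.51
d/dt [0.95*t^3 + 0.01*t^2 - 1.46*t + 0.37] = 2.85*t^2 + 0.02*t - 1.46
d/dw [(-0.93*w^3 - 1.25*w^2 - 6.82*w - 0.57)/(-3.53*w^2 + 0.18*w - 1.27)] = (3.2829*w^4 - 0.3348*w^3 - 20.7563*w^2 - 0.8492*w + 8.764)/(12.4609*w^4 - 1.2708*w^3 + 8.9986*w^2 - 0.4572*w + 1.6129)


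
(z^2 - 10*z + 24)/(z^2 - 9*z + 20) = (z - 6)/(z - 5)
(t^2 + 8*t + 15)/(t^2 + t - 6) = (t + 5)/(t - 2)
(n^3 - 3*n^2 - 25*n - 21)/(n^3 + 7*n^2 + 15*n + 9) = (n - 7)/(n + 3)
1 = 1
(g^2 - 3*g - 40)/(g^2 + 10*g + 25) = (g - 8)/(g + 5)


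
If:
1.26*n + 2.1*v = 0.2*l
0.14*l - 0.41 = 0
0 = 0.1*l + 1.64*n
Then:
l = 2.93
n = -0.18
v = 0.39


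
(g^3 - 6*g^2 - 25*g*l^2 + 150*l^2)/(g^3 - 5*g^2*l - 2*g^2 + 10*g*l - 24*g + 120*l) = (g + 5*l)/(g + 4)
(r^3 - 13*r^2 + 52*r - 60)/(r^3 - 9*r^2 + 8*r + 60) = (r - 2)/(r + 2)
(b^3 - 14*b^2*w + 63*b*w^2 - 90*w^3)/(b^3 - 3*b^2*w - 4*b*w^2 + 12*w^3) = (-b^2 + 11*b*w - 30*w^2)/(-b^2 + 4*w^2)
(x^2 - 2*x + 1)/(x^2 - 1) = (x - 1)/(x + 1)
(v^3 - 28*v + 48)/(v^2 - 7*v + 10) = (v^2 + 2*v - 24)/(v - 5)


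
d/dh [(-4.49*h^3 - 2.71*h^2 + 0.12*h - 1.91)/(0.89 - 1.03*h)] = (9.2494*h^3 - 9.197*h^2 - 4.8238*h - 1.8605)/(1.0609*h^2 - 1.8334*h + 0.7921)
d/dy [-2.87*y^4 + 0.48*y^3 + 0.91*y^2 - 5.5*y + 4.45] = -11.48*y^3 + 1.44*y^2 + 1.82*y - 5.5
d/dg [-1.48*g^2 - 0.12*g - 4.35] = -2.96*g - 0.12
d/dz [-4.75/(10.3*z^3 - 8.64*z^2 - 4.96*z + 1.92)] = (146.775*z^2 - 82.08*z - 23.56)/(10.3*z^3 - 8.64*z^2 - 4.96*z + 1.92)^2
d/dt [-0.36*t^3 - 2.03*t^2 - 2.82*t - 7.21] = -1.08*t^2 - 4.06*t - 2.82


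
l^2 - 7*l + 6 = (l - 6)*(l - 1)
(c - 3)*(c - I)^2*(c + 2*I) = c^4 - 3*c^3 + 3*c^2 - 9*c - 2*I*c + 6*I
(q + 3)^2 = q^2 + 6*q + 9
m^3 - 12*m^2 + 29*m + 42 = (m - 7)*(m - 6)*(m + 1)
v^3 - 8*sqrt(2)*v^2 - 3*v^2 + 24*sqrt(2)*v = v*(v - 3)*(v - 8*sqrt(2))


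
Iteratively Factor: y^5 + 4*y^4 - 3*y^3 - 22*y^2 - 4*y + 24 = (y + 2)*(y^4 + 2*y^3 - 7*y^2 - 8*y + 12) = (y - 2)*(y + 2)*(y^3 + 4*y^2 + y - 6) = (y - 2)*(y + 2)^2*(y^2 + 2*y - 3) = (y - 2)*(y + 2)^2*(y + 3)*(y - 1)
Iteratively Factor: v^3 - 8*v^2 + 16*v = (v - 4)*(v^2 - 4*v) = v*(v - 4)*(v - 4)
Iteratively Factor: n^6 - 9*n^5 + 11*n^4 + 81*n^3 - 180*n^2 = (n + 3)*(n^5 - 12*n^4 + 47*n^3 - 60*n^2) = (n - 5)*(n + 3)*(n^4 - 7*n^3 + 12*n^2) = (n - 5)*(n - 3)*(n + 3)*(n^3 - 4*n^2) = (n - 5)*(n - 4)*(n - 3)*(n + 3)*(n^2) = n*(n - 5)*(n - 4)*(n - 3)*(n + 3)*(n)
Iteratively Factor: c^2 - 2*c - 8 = (c - 4)*(c + 2)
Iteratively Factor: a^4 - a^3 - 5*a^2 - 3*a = (a - 3)*(a^3 + 2*a^2 + a) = a*(a - 3)*(a^2 + 2*a + 1) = a*(a - 3)*(a + 1)*(a + 1)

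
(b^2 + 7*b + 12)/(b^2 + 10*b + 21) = (b + 4)/(b + 7)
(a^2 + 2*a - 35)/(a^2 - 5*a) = (a + 7)/a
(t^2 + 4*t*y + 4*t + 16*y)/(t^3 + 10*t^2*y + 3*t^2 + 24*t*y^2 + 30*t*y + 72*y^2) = (t + 4)/(t^2 + 6*t*y + 3*t + 18*y)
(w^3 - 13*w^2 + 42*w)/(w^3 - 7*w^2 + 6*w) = (w - 7)/(w - 1)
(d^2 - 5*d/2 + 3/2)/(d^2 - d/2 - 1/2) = (2*d - 3)/(2*d + 1)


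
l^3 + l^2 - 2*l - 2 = (l + 1)*(l - sqrt(2))*(l + sqrt(2))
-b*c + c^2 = c*(-b + c)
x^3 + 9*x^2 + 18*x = x*(x + 3)*(x + 6)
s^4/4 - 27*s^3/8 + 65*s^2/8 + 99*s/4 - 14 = (s/4 + 1/2)*(s - 8)*(s - 7)*(s - 1/2)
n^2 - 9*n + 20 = (n - 5)*(n - 4)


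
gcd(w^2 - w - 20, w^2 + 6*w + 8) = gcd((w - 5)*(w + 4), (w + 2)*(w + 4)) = w + 4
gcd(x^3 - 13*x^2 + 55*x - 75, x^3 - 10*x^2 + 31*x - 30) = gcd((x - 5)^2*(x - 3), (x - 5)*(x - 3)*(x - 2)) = x^2 - 8*x + 15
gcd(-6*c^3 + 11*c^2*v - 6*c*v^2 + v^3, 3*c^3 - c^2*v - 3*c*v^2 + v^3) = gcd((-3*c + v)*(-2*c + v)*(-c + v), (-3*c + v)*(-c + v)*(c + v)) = 3*c^2 - 4*c*v + v^2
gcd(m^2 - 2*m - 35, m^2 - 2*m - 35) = m^2 - 2*m - 35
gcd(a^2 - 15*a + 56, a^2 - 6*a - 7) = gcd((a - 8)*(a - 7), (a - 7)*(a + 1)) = a - 7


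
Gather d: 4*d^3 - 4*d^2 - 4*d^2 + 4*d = 4*d^3 - 8*d^2 + 4*d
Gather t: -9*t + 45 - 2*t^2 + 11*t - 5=-2*t^2 + 2*t + 40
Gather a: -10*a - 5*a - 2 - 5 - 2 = -15*a - 9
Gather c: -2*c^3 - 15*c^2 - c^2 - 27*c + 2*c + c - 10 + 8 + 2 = -2*c^3 - 16*c^2 - 24*c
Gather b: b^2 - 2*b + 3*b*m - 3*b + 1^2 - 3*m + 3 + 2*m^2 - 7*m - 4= b^2 + b*(3*m - 5) + 2*m^2 - 10*m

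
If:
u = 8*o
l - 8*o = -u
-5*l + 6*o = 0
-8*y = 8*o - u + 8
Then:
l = 0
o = 0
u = 0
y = -1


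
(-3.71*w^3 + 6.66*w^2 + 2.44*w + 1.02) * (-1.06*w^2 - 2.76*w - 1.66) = 3.9326*w^5 + 3.18*w^4 - 14.8094*w^3 - 18.8712*w^2 - 6.8656*w - 1.6932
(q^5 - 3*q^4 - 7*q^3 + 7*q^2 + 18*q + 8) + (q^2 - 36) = q^5 - 3*q^4 - 7*q^3 + 8*q^2 + 18*q - 28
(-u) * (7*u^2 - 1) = -7*u^3 + u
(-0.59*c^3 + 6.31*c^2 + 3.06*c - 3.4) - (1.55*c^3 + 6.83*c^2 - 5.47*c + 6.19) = -2.14*c^3 - 0.52*c^2 + 8.53*c - 9.59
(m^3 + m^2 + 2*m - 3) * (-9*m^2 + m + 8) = -9*m^5 - 8*m^4 - 9*m^3 + 37*m^2 + 13*m - 24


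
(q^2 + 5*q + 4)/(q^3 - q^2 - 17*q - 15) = (q + 4)/(q^2 - 2*q - 15)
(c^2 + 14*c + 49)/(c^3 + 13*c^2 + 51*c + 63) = (c + 7)/(c^2 + 6*c + 9)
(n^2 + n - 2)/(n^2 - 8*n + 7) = (n + 2)/(n - 7)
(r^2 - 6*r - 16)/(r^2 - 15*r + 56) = (r + 2)/(r - 7)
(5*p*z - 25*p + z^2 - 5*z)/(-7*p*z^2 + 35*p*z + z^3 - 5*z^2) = (5*p + z)/(z*(-7*p + z))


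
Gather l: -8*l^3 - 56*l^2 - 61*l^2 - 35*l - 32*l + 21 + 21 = -8*l^3 - 117*l^2 - 67*l + 42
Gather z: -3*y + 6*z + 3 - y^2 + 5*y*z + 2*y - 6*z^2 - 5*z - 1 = -y^2 - y - 6*z^2 + z*(5*y + 1) + 2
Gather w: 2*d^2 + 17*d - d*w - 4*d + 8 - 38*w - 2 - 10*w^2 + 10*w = 2*d^2 + 13*d - 10*w^2 + w*(-d - 28) + 6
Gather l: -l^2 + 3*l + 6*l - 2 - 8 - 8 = -l^2 + 9*l - 18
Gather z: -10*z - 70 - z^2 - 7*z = -z^2 - 17*z - 70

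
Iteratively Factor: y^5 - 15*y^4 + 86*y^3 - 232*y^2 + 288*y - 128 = (y - 4)*(y^4 - 11*y^3 + 42*y^2 - 64*y + 32) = (y - 4)*(y - 1)*(y^3 - 10*y^2 + 32*y - 32) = (y - 4)^2*(y - 1)*(y^2 - 6*y + 8) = (y - 4)^3*(y - 1)*(y - 2)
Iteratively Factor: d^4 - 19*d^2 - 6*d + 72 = (d + 3)*(d^3 - 3*d^2 - 10*d + 24) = (d + 3)^2*(d^2 - 6*d + 8) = (d - 4)*(d + 3)^2*(d - 2)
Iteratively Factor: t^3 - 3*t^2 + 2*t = (t - 1)*(t^2 - 2*t) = (t - 2)*(t - 1)*(t)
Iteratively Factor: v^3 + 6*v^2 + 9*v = (v)*(v^2 + 6*v + 9) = v*(v + 3)*(v + 3)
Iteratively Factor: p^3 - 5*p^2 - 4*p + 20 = (p + 2)*(p^2 - 7*p + 10) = (p - 2)*(p + 2)*(p - 5)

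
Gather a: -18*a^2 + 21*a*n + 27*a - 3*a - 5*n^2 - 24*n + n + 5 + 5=-18*a^2 + a*(21*n + 24) - 5*n^2 - 23*n + 10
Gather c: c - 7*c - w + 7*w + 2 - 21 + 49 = -6*c + 6*w + 30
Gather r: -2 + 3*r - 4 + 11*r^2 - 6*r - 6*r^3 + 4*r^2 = -6*r^3 + 15*r^2 - 3*r - 6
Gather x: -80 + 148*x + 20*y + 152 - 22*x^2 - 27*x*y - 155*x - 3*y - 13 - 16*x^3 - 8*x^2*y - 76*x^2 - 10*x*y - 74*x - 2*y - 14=-16*x^3 + x^2*(-8*y - 98) + x*(-37*y - 81) + 15*y + 45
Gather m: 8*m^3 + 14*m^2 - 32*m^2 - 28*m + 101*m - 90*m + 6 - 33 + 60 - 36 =8*m^3 - 18*m^2 - 17*m - 3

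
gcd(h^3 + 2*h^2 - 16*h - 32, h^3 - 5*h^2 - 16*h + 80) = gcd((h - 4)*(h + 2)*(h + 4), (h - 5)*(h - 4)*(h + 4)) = h^2 - 16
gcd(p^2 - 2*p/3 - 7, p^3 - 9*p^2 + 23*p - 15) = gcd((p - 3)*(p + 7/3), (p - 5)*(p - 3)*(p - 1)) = p - 3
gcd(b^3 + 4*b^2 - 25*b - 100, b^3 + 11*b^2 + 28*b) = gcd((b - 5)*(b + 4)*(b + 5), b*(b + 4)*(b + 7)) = b + 4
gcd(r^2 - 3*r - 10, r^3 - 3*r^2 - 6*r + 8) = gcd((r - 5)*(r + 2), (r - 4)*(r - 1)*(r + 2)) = r + 2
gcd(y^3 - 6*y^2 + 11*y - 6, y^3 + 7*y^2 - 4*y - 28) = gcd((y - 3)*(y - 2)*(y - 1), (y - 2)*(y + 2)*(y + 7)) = y - 2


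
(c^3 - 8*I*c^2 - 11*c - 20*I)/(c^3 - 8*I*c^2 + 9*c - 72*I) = (c^3 - 8*I*c^2 - 11*c - 20*I)/(c^3 - 8*I*c^2 + 9*c - 72*I)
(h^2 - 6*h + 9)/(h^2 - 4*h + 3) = (h - 3)/(h - 1)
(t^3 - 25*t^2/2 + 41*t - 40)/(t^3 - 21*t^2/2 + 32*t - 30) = (t - 8)/(t - 6)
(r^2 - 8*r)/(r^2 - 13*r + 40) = r/(r - 5)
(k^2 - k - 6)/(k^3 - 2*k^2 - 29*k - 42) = (k - 3)/(k^2 - 4*k - 21)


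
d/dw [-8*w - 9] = -8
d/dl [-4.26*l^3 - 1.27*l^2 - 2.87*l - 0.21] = -12.78*l^2 - 2.54*l - 2.87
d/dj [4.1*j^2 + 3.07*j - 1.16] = 8.2*j + 3.07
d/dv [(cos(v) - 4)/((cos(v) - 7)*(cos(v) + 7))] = (cos(v)^2 - 8*cos(v) + 49)*sin(v)/((cos(v) - 7)^2*(cos(v) + 7)^2)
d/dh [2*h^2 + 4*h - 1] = 4*h + 4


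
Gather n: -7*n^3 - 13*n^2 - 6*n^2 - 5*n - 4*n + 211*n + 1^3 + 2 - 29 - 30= -7*n^3 - 19*n^2 + 202*n - 56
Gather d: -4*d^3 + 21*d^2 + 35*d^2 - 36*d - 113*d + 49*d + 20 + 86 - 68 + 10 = -4*d^3 + 56*d^2 - 100*d + 48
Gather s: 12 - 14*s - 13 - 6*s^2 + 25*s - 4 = -6*s^2 + 11*s - 5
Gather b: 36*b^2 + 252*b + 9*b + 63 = 36*b^2 + 261*b + 63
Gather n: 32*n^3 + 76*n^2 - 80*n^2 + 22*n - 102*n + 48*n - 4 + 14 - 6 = 32*n^3 - 4*n^2 - 32*n + 4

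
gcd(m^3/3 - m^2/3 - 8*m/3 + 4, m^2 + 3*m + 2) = 1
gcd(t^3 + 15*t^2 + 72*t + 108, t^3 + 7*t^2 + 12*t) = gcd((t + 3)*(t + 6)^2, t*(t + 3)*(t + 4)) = t + 3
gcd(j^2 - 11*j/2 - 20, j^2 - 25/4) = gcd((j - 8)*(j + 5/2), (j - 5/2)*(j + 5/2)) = j + 5/2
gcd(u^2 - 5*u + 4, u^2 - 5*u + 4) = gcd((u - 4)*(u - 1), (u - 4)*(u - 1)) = u^2 - 5*u + 4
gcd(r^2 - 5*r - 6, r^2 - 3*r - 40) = 1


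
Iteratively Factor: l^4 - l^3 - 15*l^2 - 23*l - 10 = (l + 1)*(l^3 - 2*l^2 - 13*l - 10) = (l + 1)^2*(l^2 - 3*l - 10) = (l - 5)*(l + 1)^2*(l + 2)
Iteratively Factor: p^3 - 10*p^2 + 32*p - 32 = (p - 4)*(p^2 - 6*p + 8) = (p - 4)^2*(p - 2)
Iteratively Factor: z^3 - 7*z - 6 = (z + 1)*(z^2 - z - 6) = (z + 1)*(z + 2)*(z - 3)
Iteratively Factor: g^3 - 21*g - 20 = (g + 1)*(g^2 - g - 20) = (g + 1)*(g + 4)*(g - 5)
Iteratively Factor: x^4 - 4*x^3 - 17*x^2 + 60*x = (x - 3)*(x^3 - x^2 - 20*x) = (x - 3)*(x + 4)*(x^2 - 5*x) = x*(x - 3)*(x + 4)*(x - 5)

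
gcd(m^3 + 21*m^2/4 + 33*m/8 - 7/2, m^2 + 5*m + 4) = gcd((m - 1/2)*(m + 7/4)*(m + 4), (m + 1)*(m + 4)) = m + 4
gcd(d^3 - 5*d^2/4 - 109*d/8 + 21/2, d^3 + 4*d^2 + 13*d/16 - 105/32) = d^2 + 11*d/4 - 21/8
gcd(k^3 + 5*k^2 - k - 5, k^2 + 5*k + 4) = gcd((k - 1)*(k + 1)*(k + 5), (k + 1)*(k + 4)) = k + 1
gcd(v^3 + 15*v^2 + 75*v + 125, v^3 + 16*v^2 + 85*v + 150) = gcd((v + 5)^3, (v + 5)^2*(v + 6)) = v^2 + 10*v + 25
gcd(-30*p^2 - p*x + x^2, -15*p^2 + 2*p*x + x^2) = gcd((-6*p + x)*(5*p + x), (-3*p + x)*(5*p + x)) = 5*p + x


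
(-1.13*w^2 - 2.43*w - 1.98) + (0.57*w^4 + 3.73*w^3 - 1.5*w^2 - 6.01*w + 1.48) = 0.57*w^4 + 3.73*w^3 - 2.63*w^2 - 8.44*w - 0.5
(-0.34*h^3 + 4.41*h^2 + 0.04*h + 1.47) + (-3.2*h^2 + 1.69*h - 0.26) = -0.34*h^3 + 1.21*h^2 + 1.73*h + 1.21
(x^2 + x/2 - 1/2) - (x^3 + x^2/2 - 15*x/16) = -x^3 + x^2/2 + 23*x/16 - 1/2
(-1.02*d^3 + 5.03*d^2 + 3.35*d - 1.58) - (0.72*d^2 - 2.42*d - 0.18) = -1.02*d^3 + 4.31*d^2 + 5.77*d - 1.4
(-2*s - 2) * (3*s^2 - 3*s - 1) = -6*s^3 + 8*s + 2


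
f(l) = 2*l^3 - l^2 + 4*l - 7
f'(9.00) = 472.00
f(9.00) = 1406.00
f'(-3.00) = 64.00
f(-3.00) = -82.00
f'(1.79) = 19.64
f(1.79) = 8.43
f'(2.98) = 51.32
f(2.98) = 48.97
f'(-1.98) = 31.48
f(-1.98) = -34.37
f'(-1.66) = 23.85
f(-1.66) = -25.54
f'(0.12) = 3.85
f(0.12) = -6.53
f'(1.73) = 18.50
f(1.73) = 7.28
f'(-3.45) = 82.32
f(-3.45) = -114.83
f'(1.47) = 14.03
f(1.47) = 3.07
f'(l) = 6*l^2 - 2*l + 4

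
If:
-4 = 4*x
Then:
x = -1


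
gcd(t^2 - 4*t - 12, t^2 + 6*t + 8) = t + 2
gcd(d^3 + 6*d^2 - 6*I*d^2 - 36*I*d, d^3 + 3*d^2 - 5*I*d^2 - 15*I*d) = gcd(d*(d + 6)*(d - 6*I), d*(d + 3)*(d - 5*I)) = d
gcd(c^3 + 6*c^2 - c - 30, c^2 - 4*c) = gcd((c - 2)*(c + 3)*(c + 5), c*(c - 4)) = 1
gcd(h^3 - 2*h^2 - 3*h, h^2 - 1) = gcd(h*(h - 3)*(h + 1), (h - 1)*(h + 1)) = h + 1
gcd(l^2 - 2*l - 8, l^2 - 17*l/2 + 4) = 1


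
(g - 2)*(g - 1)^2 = g^3 - 4*g^2 + 5*g - 2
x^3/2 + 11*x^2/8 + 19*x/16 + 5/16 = (x/2 + 1/4)*(x + 1)*(x + 5/4)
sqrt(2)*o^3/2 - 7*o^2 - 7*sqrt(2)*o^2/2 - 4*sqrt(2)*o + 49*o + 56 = (o - 8)*(o - 7*sqrt(2))*(sqrt(2)*o/2 + sqrt(2)/2)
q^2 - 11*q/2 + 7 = (q - 7/2)*(q - 2)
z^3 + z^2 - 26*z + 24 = (z - 4)*(z - 1)*(z + 6)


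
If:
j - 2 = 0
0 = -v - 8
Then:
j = 2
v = -8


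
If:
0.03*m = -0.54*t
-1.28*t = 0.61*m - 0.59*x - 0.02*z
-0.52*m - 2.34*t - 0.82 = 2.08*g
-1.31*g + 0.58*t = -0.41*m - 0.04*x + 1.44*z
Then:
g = -0.409514823884441*z - 0.247500335785517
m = 2.18407906071702*z - 0.782562311708014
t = 0.0434756839837786 - 0.12133772559539*z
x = 1.96097616656827*z - 0.714769719733309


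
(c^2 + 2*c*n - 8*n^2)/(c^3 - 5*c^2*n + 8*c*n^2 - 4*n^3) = (c + 4*n)/(c^2 - 3*c*n + 2*n^2)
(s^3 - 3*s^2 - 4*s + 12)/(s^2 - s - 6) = s - 2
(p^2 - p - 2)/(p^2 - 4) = (p + 1)/(p + 2)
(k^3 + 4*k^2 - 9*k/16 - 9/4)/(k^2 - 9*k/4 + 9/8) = (4*k^2 + 19*k + 12)/(2*(2*k - 3))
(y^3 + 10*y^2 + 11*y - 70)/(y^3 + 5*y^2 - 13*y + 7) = (y^2 + 3*y - 10)/(y^2 - 2*y + 1)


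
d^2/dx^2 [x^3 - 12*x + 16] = 6*x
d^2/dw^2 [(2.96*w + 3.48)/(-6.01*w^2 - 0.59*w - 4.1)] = (-(2.96*w + 3.48)*(12.02*w + 0.59)*(24.04*w + 1.18) + (106.7376*w + 45.3224)*(6.01*w^2 + 0.59*w + 4.1))/(6.01*w^2 + 0.59*w + 4.1)^3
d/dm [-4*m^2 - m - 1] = -8*m - 1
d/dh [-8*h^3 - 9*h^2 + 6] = 6*h*(-4*h - 3)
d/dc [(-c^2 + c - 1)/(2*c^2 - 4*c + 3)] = (2*c^2 - 2*c - 1)/(4*c^4 - 16*c^3 + 28*c^2 - 24*c + 9)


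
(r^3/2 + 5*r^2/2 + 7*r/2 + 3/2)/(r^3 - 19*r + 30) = (r^3 + 5*r^2 + 7*r + 3)/(2*(r^3 - 19*r + 30))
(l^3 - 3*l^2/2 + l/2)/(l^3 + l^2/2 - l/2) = (l - 1)/(l + 1)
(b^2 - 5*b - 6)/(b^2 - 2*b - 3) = (b - 6)/(b - 3)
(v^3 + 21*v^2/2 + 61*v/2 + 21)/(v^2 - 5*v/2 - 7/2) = (2*v^2 + 19*v + 42)/(2*v - 7)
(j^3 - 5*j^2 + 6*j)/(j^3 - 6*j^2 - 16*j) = (-j^2 + 5*j - 6)/(-j^2 + 6*j + 16)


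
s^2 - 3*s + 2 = (s - 2)*(s - 1)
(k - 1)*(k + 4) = k^2 + 3*k - 4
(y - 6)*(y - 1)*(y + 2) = y^3 - 5*y^2 - 8*y + 12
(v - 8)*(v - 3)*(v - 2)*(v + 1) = v^4 - 12*v^3 + 33*v^2 - 2*v - 48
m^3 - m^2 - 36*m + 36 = (m - 6)*(m - 1)*(m + 6)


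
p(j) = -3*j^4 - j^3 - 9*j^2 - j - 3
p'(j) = -12*j^3 - 3*j^2 - 18*j - 1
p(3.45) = -579.64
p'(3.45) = -591.57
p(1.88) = -80.81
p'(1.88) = -125.18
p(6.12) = -4783.93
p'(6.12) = -2974.17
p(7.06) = -8263.70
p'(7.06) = -4500.36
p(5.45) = -3084.37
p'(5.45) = -2130.75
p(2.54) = -204.86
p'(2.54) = -262.72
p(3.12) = -408.38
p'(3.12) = -450.82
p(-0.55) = -5.28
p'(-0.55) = 9.99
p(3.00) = -357.00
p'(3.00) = -406.00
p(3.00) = -357.00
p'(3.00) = -406.00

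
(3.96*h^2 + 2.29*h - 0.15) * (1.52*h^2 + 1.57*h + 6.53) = 6.0192*h^4 + 9.698*h^3 + 29.2261*h^2 + 14.7182*h - 0.9795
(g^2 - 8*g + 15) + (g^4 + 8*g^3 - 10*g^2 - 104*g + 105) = g^4 + 8*g^3 - 9*g^2 - 112*g + 120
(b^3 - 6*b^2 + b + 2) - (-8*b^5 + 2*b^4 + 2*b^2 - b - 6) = 8*b^5 - 2*b^4 + b^3 - 8*b^2 + 2*b + 8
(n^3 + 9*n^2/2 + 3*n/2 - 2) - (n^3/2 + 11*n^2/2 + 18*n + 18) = n^3/2 - n^2 - 33*n/2 - 20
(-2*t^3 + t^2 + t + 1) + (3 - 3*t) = -2*t^3 + t^2 - 2*t + 4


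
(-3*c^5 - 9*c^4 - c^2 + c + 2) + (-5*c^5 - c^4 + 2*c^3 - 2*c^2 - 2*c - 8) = -8*c^5 - 10*c^4 + 2*c^3 - 3*c^2 - c - 6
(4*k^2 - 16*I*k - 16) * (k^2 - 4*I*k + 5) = 4*k^4 - 32*I*k^3 - 60*k^2 - 16*I*k - 80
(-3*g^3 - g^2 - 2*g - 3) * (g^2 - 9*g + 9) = -3*g^5 + 26*g^4 - 20*g^3 + 6*g^2 + 9*g - 27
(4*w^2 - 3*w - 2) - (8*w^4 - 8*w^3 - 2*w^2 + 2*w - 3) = -8*w^4 + 8*w^3 + 6*w^2 - 5*w + 1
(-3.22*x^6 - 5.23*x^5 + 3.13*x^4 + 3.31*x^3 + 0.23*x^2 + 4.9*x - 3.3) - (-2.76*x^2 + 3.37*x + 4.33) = -3.22*x^6 - 5.23*x^5 + 3.13*x^4 + 3.31*x^3 + 2.99*x^2 + 1.53*x - 7.63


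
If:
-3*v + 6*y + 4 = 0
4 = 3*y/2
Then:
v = 20/3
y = 8/3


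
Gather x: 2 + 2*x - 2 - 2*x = 0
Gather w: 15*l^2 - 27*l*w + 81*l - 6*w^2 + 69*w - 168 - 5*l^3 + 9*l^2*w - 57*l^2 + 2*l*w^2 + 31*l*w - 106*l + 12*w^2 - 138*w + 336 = -5*l^3 - 42*l^2 - 25*l + w^2*(2*l + 6) + w*(9*l^2 + 4*l - 69) + 168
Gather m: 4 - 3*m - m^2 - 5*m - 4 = -m^2 - 8*m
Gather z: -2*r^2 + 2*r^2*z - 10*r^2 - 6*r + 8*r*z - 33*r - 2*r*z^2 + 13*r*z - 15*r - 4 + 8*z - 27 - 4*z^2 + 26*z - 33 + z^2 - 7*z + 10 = -12*r^2 - 54*r + z^2*(-2*r - 3) + z*(2*r^2 + 21*r + 27) - 54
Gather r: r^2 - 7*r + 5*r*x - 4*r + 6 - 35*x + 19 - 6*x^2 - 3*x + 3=r^2 + r*(5*x - 11) - 6*x^2 - 38*x + 28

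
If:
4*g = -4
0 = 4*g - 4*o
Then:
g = -1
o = -1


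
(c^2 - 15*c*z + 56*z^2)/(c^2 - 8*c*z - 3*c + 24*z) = (c - 7*z)/(c - 3)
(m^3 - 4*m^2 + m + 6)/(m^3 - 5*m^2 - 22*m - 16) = (m^2 - 5*m + 6)/(m^2 - 6*m - 16)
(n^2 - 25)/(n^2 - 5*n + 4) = (n^2 - 25)/(n^2 - 5*n + 4)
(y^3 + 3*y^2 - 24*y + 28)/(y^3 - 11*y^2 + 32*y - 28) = (y + 7)/(y - 7)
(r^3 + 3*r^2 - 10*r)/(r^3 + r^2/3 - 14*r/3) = 3*(r + 5)/(3*r + 7)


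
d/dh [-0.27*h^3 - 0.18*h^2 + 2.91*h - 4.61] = -0.81*h^2 - 0.36*h + 2.91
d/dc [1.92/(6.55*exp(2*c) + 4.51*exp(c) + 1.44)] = (-25.152*exp(c) - 8.6592)*exp(c)/(6.55*exp(2*c) + 4.51*exp(c) + 1.44)^2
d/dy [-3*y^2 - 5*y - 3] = -6*y - 5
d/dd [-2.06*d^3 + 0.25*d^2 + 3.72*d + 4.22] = -6.18*d^2 + 0.5*d + 3.72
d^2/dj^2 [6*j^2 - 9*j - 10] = 12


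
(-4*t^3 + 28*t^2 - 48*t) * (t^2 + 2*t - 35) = -4*t^5 + 20*t^4 + 148*t^3 - 1076*t^2 + 1680*t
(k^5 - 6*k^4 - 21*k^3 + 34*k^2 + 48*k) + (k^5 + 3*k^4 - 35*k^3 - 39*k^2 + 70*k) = 2*k^5 - 3*k^4 - 56*k^3 - 5*k^2 + 118*k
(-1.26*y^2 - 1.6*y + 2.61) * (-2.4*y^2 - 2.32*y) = 3.024*y^4 + 6.7632*y^3 - 2.552*y^2 - 6.0552*y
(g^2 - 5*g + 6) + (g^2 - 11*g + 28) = 2*g^2 - 16*g + 34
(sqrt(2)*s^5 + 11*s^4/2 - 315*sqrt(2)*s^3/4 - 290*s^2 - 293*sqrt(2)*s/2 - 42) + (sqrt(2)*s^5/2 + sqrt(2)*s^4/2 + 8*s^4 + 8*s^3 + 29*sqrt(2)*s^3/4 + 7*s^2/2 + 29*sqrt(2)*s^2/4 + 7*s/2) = 3*sqrt(2)*s^5/2 + sqrt(2)*s^4/2 + 27*s^4/2 - 143*sqrt(2)*s^3/2 + 8*s^3 - 573*s^2/2 + 29*sqrt(2)*s^2/4 - 293*sqrt(2)*s/2 + 7*s/2 - 42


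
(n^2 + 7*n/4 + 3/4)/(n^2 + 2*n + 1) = (n + 3/4)/(n + 1)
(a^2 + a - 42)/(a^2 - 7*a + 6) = (a + 7)/(a - 1)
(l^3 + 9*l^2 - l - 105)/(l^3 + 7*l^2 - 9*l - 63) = (l + 5)/(l + 3)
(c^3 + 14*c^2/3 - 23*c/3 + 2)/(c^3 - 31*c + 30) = (c - 1/3)/(c - 5)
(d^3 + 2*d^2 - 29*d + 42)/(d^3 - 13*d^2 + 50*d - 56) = (d^2 + 4*d - 21)/(d^2 - 11*d + 28)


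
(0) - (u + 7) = -u - 7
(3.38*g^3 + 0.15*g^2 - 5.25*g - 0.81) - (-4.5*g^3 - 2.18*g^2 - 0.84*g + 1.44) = 7.88*g^3 + 2.33*g^2 - 4.41*g - 2.25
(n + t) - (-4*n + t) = 5*n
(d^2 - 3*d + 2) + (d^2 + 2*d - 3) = 2*d^2 - d - 1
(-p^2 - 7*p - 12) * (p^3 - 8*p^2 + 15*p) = -p^5 + p^4 + 29*p^3 - 9*p^2 - 180*p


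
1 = 1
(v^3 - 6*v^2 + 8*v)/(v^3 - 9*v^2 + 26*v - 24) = v/(v - 3)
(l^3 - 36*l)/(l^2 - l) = (l^2 - 36)/(l - 1)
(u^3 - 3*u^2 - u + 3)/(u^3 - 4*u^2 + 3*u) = (u + 1)/u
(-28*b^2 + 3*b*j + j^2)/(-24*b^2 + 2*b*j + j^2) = (7*b + j)/(6*b + j)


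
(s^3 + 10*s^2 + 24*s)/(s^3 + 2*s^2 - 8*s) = (s + 6)/(s - 2)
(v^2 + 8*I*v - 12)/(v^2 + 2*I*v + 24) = (v + 2*I)/(v - 4*I)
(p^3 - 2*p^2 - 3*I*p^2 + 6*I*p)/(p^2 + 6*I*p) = (p^2 - 2*p - 3*I*p + 6*I)/(p + 6*I)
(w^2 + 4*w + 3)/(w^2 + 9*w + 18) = (w + 1)/(w + 6)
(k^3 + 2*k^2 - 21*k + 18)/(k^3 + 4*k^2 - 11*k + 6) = (k - 3)/(k - 1)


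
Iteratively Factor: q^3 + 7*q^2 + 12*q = (q)*(q^2 + 7*q + 12) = q*(q + 3)*(q + 4)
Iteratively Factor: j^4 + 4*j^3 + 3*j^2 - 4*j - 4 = (j + 2)*(j^3 + 2*j^2 - j - 2) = (j + 2)^2*(j^2 - 1) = (j - 1)*(j + 2)^2*(j + 1)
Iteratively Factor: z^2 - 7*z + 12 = (z - 3)*(z - 4)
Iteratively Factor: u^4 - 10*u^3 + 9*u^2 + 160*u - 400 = (u - 5)*(u^3 - 5*u^2 - 16*u + 80) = (u - 5)^2*(u^2 - 16) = (u - 5)^2*(u - 4)*(u + 4)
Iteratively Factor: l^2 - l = (l)*(l - 1)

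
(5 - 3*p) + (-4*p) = 5 - 7*p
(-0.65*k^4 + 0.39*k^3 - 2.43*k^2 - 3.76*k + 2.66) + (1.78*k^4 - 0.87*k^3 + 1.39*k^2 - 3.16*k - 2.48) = 1.13*k^4 - 0.48*k^3 - 1.04*k^2 - 6.92*k + 0.18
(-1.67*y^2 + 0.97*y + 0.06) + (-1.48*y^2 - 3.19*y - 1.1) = -3.15*y^2 - 2.22*y - 1.04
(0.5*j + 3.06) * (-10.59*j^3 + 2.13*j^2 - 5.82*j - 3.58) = -5.295*j^4 - 31.3404*j^3 + 3.6078*j^2 - 19.5992*j - 10.9548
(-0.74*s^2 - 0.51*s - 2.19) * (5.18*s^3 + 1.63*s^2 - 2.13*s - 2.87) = -3.8332*s^5 - 3.848*s^4 - 10.5993*s^3 - 0.359599999999999*s^2 + 6.1284*s + 6.2853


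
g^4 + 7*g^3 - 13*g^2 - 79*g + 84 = (g - 3)*(g - 1)*(g + 4)*(g + 7)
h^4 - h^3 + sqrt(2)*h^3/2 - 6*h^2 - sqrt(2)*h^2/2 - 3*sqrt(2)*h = h*(h - 3)*(h + 2)*(h + sqrt(2)/2)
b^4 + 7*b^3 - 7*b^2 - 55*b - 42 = (b - 3)*(b + 1)*(b + 2)*(b + 7)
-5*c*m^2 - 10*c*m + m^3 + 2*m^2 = m*(-5*c + m)*(m + 2)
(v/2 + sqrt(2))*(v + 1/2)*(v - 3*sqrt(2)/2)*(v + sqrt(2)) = v^4/2 + v^3/4 + 3*sqrt(2)*v^3/4 - 5*v^2/2 + 3*sqrt(2)*v^2/8 - 3*sqrt(2)*v - 5*v/4 - 3*sqrt(2)/2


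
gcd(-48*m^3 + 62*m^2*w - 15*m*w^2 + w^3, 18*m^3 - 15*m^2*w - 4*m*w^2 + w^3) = 6*m^2 - 7*m*w + w^2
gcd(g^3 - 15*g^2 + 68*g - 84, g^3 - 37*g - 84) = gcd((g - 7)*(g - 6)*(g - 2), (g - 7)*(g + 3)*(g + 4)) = g - 7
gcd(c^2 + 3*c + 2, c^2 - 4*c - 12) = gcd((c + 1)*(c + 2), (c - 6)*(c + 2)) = c + 2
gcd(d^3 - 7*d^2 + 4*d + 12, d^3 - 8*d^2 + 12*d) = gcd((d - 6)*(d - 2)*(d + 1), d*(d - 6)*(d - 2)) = d^2 - 8*d + 12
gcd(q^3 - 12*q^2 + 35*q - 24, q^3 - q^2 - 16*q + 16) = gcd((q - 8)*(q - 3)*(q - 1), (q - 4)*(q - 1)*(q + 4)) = q - 1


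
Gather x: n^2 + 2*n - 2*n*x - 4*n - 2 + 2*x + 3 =n^2 - 2*n + x*(2 - 2*n) + 1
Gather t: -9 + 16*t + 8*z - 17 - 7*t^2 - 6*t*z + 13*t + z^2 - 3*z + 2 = -7*t^2 + t*(29 - 6*z) + z^2 + 5*z - 24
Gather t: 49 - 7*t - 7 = 42 - 7*t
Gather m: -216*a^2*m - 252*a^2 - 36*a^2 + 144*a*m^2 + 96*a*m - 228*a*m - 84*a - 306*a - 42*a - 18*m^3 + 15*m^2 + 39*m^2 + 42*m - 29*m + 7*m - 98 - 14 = -288*a^2 - 432*a - 18*m^3 + m^2*(144*a + 54) + m*(-216*a^2 - 132*a + 20) - 112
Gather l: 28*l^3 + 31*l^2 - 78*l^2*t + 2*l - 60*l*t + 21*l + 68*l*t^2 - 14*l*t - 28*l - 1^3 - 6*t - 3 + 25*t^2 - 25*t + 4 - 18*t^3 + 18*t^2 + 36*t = 28*l^3 + l^2*(31 - 78*t) + l*(68*t^2 - 74*t - 5) - 18*t^3 + 43*t^2 + 5*t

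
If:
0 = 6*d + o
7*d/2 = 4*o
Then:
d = 0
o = 0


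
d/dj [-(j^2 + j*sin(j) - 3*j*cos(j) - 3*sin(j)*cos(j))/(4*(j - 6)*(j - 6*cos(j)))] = ((j - 6)*(j - 6*cos(j))*(-3*j*sin(j) - j*cos(j) - 2*j - sin(j) + 3*cos(j) + 3*cos(2*j)) + (j - 6)*(6*sin(j) + 1)*(j^2 + j*sin(j) - 3*j*cos(j) - 3*sin(2*j)/2) + (j - 6*cos(j))*(j^2 + j*sin(j) - 3*j*cos(j) - 3*sin(2*j)/2))/(4*(j - 6)^2*(j - 6*cos(j))^2)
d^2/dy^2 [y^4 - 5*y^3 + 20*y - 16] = 6*y*(2*y - 5)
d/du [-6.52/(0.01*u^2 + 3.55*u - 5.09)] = (0.1304*u + 23.146)/(0.01*u^2 + 3.55*u - 5.09)^2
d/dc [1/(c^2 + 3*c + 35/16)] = 256*(-2*c - 3)/(16*c^2 + 48*c + 35)^2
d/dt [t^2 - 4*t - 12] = 2*t - 4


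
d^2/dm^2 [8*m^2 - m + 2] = 16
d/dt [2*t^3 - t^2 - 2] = 2*t*(3*t - 1)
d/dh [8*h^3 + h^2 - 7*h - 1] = 24*h^2 + 2*h - 7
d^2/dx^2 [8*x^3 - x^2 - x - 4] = 48*x - 2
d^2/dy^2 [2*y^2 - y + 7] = 4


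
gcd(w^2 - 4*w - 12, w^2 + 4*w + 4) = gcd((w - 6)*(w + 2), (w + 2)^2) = w + 2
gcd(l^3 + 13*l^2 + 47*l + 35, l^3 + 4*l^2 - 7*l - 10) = l^2 + 6*l + 5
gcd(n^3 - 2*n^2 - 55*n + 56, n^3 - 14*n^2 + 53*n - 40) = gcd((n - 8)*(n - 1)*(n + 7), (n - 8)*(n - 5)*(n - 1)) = n^2 - 9*n + 8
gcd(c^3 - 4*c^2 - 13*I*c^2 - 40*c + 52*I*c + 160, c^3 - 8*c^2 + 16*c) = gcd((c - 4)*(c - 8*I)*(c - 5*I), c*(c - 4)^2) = c - 4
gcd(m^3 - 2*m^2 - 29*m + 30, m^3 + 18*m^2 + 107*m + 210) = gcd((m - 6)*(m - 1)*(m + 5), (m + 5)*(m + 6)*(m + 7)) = m + 5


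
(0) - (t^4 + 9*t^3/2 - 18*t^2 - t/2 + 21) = -t^4 - 9*t^3/2 + 18*t^2 + t/2 - 21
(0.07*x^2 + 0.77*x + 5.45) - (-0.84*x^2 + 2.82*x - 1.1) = 0.91*x^2 - 2.05*x + 6.55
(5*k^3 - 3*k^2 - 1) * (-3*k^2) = -15*k^5 + 9*k^4 + 3*k^2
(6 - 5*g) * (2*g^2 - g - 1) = -10*g^3 + 17*g^2 - g - 6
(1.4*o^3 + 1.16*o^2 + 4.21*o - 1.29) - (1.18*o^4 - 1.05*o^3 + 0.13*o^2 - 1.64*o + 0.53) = -1.18*o^4 + 2.45*o^3 + 1.03*o^2 + 5.85*o - 1.82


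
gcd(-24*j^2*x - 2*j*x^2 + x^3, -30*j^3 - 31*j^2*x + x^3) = -6*j + x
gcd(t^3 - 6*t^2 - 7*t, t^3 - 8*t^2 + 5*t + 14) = t^2 - 6*t - 7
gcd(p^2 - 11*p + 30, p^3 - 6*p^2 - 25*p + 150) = p^2 - 11*p + 30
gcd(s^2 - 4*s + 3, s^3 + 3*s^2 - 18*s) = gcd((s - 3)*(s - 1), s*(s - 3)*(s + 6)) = s - 3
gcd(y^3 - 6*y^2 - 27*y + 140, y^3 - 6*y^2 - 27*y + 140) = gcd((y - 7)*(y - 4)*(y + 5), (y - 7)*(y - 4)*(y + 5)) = y^3 - 6*y^2 - 27*y + 140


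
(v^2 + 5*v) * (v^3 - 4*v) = v^5 + 5*v^4 - 4*v^3 - 20*v^2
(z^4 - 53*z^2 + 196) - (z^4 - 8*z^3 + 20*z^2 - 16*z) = 8*z^3 - 73*z^2 + 16*z + 196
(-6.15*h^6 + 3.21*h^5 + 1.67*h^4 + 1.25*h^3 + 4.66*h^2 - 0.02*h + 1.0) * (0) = 0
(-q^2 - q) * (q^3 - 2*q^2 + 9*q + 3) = -q^5 + q^4 - 7*q^3 - 12*q^2 - 3*q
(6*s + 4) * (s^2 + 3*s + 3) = 6*s^3 + 22*s^2 + 30*s + 12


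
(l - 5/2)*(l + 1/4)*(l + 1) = l^3 - 5*l^2/4 - 23*l/8 - 5/8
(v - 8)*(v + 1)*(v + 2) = v^3 - 5*v^2 - 22*v - 16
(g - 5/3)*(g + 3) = g^2 + 4*g/3 - 5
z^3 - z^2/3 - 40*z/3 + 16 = (z - 3)*(z - 4/3)*(z + 4)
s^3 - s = s*(s - 1)*(s + 1)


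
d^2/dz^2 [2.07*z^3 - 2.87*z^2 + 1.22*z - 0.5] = 12.42*z - 5.74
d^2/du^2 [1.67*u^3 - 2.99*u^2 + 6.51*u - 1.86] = 10.02*u - 5.98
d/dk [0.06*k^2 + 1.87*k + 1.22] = 0.12*k + 1.87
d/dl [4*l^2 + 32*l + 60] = 8*l + 32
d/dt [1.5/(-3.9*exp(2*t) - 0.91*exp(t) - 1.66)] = (11.7*exp(t) + 1.365)*exp(t)/(3.9*exp(2*t) + 0.91*exp(t) + 1.66)^2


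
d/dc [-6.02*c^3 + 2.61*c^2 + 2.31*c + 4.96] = -18.06*c^2 + 5.22*c + 2.31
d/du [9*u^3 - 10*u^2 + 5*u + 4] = 27*u^2 - 20*u + 5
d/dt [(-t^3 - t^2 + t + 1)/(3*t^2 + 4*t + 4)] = t*(-3*t^3 - 8*t^2 - 19*t - 14)/(9*t^4 + 24*t^3 + 40*t^2 + 32*t + 16)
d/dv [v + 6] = 1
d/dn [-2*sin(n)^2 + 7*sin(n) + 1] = (7 - 4*sin(n))*cos(n)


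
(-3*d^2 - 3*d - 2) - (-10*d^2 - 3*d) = 7*d^2 - 2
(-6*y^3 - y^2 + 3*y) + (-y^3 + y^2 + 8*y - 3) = -7*y^3 + 11*y - 3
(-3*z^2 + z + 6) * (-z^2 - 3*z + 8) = 3*z^4 + 8*z^3 - 33*z^2 - 10*z + 48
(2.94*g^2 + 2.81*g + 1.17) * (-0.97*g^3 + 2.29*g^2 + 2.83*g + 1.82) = -2.8518*g^5 + 4.0069*g^4 + 13.6202*g^3 + 15.9824*g^2 + 8.4253*g + 2.1294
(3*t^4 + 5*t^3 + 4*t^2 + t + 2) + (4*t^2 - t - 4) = 3*t^4 + 5*t^3 + 8*t^2 - 2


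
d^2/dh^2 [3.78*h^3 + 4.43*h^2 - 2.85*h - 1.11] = 22.68*h + 8.86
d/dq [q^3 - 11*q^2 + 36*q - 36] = 3*q^2 - 22*q + 36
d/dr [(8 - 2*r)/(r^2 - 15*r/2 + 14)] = 8/(4*r^2 - 28*r + 49)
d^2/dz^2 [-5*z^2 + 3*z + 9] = -10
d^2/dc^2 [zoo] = 0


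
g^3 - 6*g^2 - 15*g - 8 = (g - 8)*(g + 1)^2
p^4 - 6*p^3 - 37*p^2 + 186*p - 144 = (p - 8)*(p - 3)*(p - 1)*(p + 6)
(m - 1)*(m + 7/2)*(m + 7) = m^3 + 19*m^2/2 + 14*m - 49/2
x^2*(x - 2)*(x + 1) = x^4 - x^3 - 2*x^2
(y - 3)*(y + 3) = y^2 - 9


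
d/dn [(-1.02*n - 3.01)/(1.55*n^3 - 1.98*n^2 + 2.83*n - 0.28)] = (3.162*n^3 + 11.9769*n^2 - 11.9196*n + 8.8039)/(2.4025*n^6 - 6.138*n^5 + 12.6934*n^4 - 12.0748*n^3 + 9.1177*n^2 - 1.5848*n + 0.0784)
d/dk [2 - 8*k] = -8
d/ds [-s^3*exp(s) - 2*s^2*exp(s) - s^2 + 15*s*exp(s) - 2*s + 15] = -s^3*exp(s) - 5*s^2*exp(s) + 11*s*exp(s) - 2*s + 15*exp(s) - 2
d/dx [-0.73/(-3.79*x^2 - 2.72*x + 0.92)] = (-5.5334*x - 1.9856)/(3.79*x^2 + 2.72*x - 0.92)^2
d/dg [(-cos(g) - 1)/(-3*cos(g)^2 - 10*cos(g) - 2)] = (3*cos(g)^2 + 6*cos(g) + 8)*sin(g)/(-3*sin(g)^2 + 10*cos(g) + 5)^2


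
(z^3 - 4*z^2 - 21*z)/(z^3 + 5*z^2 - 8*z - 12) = z*(z^2 - 4*z - 21)/(z^3 + 5*z^2 - 8*z - 12)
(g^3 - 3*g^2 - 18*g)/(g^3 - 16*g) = (g^2 - 3*g - 18)/(g^2 - 16)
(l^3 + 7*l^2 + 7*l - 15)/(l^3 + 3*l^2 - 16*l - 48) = (l^2 + 4*l - 5)/(l^2 - 16)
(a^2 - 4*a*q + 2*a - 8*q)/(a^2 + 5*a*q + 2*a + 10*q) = (a - 4*q)/(a + 5*q)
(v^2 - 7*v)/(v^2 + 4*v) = (v - 7)/(v + 4)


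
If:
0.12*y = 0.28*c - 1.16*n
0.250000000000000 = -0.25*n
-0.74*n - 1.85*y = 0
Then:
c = -3.97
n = -1.00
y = 0.40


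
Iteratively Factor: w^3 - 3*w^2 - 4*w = (w)*(w^2 - 3*w - 4) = w*(w - 4)*(w + 1)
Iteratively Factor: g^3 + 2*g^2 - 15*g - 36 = (g + 3)*(g^2 - g - 12) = (g + 3)^2*(g - 4)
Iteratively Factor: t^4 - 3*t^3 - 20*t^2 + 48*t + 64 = (t - 4)*(t^3 + t^2 - 16*t - 16) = (t - 4)^2*(t^2 + 5*t + 4) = (t - 4)^2*(t + 1)*(t + 4)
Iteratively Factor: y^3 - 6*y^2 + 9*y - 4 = (y - 4)*(y^2 - 2*y + 1) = (y - 4)*(y - 1)*(y - 1)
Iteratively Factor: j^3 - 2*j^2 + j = (j)*(j^2 - 2*j + 1) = j*(j - 1)*(j - 1)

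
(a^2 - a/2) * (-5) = -5*a^2 + 5*a/2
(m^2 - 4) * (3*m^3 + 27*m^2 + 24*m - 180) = 3*m^5 + 27*m^4 + 12*m^3 - 288*m^2 - 96*m + 720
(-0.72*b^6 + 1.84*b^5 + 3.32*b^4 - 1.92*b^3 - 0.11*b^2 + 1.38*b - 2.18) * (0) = 0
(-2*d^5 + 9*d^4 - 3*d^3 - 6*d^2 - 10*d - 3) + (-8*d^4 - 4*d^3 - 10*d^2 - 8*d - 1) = -2*d^5 + d^4 - 7*d^3 - 16*d^2 - 18*d - 4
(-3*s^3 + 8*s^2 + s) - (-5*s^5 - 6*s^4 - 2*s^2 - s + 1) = 5*s^5 + 6*s^4 - 3*s^3 + 10*s^2 + 2*s - 1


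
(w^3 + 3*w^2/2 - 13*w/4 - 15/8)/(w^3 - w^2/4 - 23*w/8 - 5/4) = (4*w^2 + 4*w - 15)/(4*w^2 - 3*w - 10)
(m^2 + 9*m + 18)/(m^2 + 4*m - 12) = (m + 3)/(m - 2)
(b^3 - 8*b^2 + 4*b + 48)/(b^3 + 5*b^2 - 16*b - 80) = (b^2 - 4*b - 12)/(b^2 + 9*b + 20)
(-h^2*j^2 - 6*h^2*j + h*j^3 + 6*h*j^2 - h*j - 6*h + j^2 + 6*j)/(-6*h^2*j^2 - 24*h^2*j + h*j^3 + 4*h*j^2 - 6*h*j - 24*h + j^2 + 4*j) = (h*j + 6*h - j^2 - 6*j)/(6*h*j + 24*h - j^2 - 4*j)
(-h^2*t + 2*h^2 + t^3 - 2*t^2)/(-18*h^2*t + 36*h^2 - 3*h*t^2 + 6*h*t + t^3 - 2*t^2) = (-h^2 + t^2)/(-18*h^2 - 3*h*t + t^2)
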